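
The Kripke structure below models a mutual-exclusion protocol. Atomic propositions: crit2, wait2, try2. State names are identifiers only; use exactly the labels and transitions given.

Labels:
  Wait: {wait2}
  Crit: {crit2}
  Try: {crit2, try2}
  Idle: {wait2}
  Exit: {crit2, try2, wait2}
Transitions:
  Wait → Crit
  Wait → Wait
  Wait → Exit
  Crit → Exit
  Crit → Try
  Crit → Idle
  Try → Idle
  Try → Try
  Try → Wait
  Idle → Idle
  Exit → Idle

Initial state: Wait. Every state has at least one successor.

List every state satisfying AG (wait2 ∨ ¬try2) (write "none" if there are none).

{Idle, Exit}

States satisfying wait2 ∨ ¬try2: {Wait, Crit, Idle, Exit}.
States satisfying AG (wait2 ∨ ¬try2): {Idle, Exit}.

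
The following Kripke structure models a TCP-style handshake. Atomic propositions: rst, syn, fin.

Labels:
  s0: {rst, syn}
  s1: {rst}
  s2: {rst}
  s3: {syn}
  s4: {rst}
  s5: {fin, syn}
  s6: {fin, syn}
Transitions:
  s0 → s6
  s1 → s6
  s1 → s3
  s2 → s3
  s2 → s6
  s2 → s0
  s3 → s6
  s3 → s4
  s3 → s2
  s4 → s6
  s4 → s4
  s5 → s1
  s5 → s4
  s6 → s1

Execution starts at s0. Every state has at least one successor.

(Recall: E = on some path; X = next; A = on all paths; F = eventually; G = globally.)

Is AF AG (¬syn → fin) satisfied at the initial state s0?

States satisfying AG (¬syn → fin): ∅.
States satisfying AF AG (¬syn → fin): ∅.
There is a path from s0 along which AG (¬syn → fin) never holds.
s0 ∉ Sat(AF AG (¬syn → fin)).

Does not hold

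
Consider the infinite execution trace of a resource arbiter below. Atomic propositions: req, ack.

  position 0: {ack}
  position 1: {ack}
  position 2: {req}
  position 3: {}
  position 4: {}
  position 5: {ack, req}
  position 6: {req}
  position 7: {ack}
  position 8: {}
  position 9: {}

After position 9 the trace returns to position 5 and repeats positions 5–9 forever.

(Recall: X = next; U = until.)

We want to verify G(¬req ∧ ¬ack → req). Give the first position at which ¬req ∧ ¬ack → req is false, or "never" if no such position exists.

3

Check ¬req ∧ ¬ack → req at each position in order: 0 ✓, 1 ✓, 2 ✓.
At position 3 the labels are {}, so ¬req ∧ ¬ack → req is false there. This is the first violation.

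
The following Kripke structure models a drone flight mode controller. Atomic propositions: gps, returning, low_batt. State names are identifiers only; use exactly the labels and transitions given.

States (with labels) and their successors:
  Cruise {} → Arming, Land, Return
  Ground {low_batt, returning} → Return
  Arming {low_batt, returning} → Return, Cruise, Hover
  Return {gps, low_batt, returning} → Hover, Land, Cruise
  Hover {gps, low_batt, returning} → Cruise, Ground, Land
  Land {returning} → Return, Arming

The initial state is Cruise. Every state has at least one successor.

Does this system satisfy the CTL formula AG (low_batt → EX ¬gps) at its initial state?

No

States satisfying low_batt → EX ¬gps: {Cruise, Arming, Return, Hover, Land}.
States satisfying AG (low_batt → EX ¬gps): ∅.
Ground is reachable from Cruise and violates low_batt → EX ¬gps, so AG fails at Cruise.
Cruise ∉ Sat(AG (low_batt → EX ¬gps)).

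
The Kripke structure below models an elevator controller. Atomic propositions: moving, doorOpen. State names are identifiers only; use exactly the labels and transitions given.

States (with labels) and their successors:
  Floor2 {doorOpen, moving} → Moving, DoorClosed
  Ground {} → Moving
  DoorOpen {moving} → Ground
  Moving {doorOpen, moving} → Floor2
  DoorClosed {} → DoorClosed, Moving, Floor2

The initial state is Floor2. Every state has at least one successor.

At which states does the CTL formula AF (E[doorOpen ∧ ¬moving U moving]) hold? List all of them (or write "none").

{Floor2, Ground, DoorOpen, Moving}

States satisfying E[doorOpen ∧ ¬moving U moving]: {Floor2, DoorOpen, Moving}.
States satisfying AF (E[doorOpen ∧ ¬moving U moving]): {Floor2, Ground, DoorOpen, Moving}.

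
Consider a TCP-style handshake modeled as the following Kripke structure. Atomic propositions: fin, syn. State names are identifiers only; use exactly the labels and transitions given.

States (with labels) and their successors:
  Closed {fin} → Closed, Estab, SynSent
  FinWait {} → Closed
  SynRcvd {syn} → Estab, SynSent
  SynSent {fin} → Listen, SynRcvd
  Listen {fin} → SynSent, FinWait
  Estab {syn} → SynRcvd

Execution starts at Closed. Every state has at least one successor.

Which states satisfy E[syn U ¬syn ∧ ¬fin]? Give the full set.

States satisfying syn: {SynRcvd, Estab}.
States satisfying ¬syn ∧ ¬fin: {FinWait}.
States satisfying E[syn U ¬syn ∧ ¬fin]: {FinWait}.

{FinWait}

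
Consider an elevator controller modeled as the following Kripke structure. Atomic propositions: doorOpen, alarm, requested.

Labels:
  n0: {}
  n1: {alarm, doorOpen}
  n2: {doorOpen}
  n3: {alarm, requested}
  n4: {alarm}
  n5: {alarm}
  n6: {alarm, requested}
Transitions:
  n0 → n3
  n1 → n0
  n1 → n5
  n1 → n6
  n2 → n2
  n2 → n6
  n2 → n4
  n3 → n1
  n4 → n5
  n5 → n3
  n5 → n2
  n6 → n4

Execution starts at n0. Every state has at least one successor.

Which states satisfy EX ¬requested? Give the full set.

States satisfying ¬requested: {n0, n1, n2, n4, n5}.
States satisfying EX ¬requested: {n1, n2, n3, n4, n5, n6}.

{n1, n2, n3, n4, n5, n6}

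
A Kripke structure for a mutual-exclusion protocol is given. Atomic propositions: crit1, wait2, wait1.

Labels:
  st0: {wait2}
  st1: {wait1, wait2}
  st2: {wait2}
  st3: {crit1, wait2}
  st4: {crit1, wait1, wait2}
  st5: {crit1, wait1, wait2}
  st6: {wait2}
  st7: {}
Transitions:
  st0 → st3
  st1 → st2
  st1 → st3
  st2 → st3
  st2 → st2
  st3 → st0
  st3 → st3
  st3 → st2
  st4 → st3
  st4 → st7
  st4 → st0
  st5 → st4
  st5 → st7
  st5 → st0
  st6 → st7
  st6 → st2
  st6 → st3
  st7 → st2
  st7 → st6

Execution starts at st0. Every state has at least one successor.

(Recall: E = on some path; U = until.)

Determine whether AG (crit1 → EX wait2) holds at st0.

States satisfying crit1 → EX wait2: {st0, st1, st2, st3, st4, st5, st6, st7}.
States satisfying AG (crit1 → EX wait2): {st0, st1, st2, st3, st4, st5, st6, st7}.
Every state reachable from st0 satisfies crit1 → EX wait2.
st0 ∈ Sat(AG (crit1 → EX wait2)).

Holds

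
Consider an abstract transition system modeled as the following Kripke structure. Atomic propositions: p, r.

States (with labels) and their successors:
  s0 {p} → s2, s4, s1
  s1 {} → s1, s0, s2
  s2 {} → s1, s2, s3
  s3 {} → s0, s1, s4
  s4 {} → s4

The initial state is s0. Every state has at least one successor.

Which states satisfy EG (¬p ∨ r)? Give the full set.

{s1, s2, s3, s4}

States satisfying ¬p ∨ r: {s1, s2, s3, s4}.
States satisfying EG (¬p ∨ r): {s1, s2, s3, s4}.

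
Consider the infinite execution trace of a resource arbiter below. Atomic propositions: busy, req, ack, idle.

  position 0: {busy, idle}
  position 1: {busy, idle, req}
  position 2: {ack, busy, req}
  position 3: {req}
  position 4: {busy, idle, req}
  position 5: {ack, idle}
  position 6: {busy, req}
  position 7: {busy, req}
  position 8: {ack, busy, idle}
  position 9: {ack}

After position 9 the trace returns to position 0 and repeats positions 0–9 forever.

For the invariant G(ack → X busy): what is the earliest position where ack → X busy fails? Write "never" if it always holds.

2

Check ack → X busy at each position in order: 0 ✓, 1 ✓.
At position 2 the labels are {ack, busy, req} and the next position 3 has {req}, so ack → X busy is false there. This is the first violation.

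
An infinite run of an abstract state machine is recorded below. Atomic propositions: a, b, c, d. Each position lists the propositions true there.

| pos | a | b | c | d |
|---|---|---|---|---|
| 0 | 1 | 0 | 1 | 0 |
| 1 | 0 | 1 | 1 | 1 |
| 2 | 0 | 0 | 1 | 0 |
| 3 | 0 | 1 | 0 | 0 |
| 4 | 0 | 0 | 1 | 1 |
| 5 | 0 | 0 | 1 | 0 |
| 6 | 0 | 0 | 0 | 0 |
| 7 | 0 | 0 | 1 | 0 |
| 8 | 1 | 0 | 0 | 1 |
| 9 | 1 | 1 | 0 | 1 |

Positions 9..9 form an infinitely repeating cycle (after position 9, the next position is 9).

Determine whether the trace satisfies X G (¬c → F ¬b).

The position after 0 is 1; G (¬c → F ¬b) is false there.

Violated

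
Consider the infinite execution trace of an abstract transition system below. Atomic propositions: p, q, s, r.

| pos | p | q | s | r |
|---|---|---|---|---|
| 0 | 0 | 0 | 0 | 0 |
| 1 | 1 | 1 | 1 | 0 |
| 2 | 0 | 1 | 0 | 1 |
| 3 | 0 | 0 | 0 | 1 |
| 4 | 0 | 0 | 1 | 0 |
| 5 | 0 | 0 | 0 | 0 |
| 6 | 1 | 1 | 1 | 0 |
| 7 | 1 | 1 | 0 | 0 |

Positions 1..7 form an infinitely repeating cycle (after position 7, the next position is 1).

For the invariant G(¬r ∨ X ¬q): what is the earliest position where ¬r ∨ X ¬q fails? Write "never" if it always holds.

¬r ∨ X ¬q holds at every position 0..7, and those are all the positions the trace ever visits, so the invariant G(¬r ∨ X ¬q) is never violated.

never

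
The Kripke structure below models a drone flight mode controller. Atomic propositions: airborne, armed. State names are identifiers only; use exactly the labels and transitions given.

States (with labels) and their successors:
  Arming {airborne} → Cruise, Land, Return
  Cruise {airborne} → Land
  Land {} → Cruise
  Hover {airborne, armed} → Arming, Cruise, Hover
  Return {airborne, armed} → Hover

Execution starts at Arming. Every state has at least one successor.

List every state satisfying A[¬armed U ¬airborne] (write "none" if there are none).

{Cruise, Land}

States satisfying ¬armed: {Arming, Cruise, Land}.
States satisfying ¬airborne: {Land}.
States satisfying A[¬armed U ¬airborne]: {Cruise, Land}.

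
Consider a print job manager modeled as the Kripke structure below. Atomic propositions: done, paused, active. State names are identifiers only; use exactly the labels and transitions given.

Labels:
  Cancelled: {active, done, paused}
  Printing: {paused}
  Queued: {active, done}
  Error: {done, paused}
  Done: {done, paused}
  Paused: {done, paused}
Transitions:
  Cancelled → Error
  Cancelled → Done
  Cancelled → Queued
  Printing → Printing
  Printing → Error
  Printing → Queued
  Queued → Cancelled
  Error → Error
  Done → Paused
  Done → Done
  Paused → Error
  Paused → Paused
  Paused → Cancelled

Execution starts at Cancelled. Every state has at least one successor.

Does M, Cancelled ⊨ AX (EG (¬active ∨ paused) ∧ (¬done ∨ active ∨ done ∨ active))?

States satisfying AX (EG (¬active ∨ paused) ∧ (¬done ∨ active ∨ done ∨ active)): {Queued, Error, Done, Paused}.
Cancelled ∉ Sat(AX (EG (¬active ∨ paused) ∧ (¬done ∨ active ∨ done ∨ active))).

Violated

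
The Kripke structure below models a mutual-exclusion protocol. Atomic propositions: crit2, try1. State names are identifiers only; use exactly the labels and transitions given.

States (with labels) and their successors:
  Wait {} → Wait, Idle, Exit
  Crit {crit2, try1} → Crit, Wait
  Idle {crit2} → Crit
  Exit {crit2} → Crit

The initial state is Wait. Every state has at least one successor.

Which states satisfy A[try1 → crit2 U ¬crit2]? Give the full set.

States satisfying try1 → crit2: {Wait, Crit, Idle, Exit}.
States satisfying ¬crit2: {Wait}.
States satisfying A[try1 → crit2 U ¬crit2]: {Wait}.

{Wait}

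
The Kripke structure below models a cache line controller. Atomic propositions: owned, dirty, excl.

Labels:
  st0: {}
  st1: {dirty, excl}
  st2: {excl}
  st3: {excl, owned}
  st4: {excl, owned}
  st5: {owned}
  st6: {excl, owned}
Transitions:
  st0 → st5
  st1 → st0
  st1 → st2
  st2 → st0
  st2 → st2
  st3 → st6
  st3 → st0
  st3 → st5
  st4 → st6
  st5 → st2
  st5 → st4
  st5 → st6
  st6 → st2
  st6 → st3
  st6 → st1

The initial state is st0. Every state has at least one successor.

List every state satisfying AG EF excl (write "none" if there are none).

{st0, st1, st2, st3, st4, st5, st6}

States satisfying EF excl: {st0, st1, st2, st3, st4, st5, st6}.
States satisfying AG EF excl: {st0, st1, st2, st3, st4, st5, st6}.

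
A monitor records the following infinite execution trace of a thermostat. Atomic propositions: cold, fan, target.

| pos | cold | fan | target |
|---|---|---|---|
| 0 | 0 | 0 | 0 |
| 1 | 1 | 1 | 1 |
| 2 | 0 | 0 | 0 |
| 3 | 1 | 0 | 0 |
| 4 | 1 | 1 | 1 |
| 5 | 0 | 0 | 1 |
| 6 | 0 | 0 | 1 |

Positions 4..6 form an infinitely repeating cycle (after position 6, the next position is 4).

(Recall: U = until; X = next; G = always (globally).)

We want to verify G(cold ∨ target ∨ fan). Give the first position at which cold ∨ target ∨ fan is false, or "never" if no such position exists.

0

At position 0 the labels are {}, so cold ∨ target ∨ fan is false there. This is the first violation.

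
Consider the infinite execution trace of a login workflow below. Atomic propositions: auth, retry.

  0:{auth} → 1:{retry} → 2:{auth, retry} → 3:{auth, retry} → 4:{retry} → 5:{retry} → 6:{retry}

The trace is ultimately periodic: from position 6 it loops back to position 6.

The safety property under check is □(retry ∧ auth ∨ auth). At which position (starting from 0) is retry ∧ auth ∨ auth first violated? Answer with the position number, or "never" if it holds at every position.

1

Check retry ∧ auth ∨ auth at each position in order: 0 ✓.
At position 1 the labels are {retry}, so retry ∧ auth ∨ auth is false there. This is the first violation.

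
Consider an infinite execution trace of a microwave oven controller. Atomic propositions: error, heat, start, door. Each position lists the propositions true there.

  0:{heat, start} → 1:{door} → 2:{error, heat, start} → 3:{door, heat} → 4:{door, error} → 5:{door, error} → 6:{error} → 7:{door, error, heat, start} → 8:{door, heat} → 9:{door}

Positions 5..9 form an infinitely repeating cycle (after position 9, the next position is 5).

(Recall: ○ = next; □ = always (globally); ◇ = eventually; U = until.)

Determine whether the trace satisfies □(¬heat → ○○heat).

Violated

¬heat → ○○heat must hold at every position from 0 onward. It fails at position 4, so □(¬heat → ○○heat) is false.
Positions where ¬heat holds: 1, 4, 5, 6, 9.
Check ○○heat at each: 1→ok, 4→fails, 5→ok, 6→ok, 9→fails.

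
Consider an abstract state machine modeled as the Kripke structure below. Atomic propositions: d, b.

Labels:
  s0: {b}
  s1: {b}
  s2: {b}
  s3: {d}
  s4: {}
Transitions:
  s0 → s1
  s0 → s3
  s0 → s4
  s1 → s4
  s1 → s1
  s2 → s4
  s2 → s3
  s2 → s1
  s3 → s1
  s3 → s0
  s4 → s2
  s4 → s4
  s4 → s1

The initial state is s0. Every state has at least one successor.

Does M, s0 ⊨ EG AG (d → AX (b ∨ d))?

States satisfying AG (d → AX (b ∨ d)): {s0, s1, s2, s3, s4}.
States satisfying EG AG (d → AX (b ∨ d)): {s0, s1, s2, s3, s4}.
s0 ∈ Sat(EG AG (d → AX (b ∨ d))).

Holds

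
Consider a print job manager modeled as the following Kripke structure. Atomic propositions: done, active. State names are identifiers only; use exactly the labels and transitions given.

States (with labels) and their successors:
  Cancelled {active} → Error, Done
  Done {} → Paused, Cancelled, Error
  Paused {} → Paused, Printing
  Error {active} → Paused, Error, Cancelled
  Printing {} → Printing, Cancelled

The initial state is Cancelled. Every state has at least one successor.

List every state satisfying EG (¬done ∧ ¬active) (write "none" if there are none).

{Done, Paused, Printing}

States satisfying ¬done ∧ ¬active: {Done, Paused, Printing}.
States satisfying EG (¬done ∧ ¬active): {Done, Paused, Printing}.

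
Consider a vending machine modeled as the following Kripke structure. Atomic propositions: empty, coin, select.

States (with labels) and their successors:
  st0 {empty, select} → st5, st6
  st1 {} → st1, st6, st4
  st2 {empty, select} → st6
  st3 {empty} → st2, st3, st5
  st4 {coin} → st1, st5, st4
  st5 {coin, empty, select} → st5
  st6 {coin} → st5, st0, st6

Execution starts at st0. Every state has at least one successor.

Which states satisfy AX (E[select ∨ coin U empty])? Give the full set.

{st0, st2, st3, st5, st6}

States satisfying E[select ∨ coin U empty]: {st0, st2, st3, st4, st5, st6}.
States satisfying AX (E[select ∨ coin U empty]): {st0, st2, st3, st5, st6}.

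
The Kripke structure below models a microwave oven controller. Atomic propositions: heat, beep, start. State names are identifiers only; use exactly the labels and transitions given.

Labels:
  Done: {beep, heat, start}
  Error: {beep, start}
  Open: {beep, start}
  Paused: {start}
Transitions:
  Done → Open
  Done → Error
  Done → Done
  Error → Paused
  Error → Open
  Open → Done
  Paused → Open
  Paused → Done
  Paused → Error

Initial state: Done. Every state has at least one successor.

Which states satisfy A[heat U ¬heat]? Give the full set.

States satisfying heat: {Done}.
States satisfying ¬heat: {Error, Open, Paused}.
States satisfying A[heat U ¬heat]: {Error, Open, Paused}.

{Error, Open, Paused}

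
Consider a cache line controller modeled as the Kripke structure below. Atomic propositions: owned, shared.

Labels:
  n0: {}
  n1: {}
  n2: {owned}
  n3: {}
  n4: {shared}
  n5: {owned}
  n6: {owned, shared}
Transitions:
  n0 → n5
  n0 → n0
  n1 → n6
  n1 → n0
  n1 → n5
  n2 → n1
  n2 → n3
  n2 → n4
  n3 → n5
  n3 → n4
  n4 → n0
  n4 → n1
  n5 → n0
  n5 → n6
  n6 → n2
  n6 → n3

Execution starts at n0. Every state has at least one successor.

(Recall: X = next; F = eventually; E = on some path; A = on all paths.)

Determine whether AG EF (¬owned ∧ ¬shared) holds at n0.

Holds

States satisfying EF (¬owned ∧ ¬shared): {n0, n1, n2, n3, n4, n5, n6}.
States satisfying AG EF (¬owned ∧ ¬shared): {n0, n1, n2, n3, n4, n5, n6}.
Every state reachable from n0 satisfies EF (¬owned ∧ ¬shared).
n0 ∈ Sat(AG EF (¬owned ∧ ¬shared)).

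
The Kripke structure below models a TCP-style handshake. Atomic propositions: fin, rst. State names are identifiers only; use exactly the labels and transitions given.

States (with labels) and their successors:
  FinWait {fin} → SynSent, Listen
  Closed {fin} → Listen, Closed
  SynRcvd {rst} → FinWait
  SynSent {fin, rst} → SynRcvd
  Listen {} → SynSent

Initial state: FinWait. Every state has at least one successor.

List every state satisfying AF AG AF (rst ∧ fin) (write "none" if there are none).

States satisfying AG AF (rst ∧ fin): {FinWait, SynRcvd, SynSent, Listen}.
States satisfying AF AG AF (rst ∧ fin): {FinWait, SynRcvd, SynSent, Listen}.

{FinWait, SynRcvd, SynSent, Listen}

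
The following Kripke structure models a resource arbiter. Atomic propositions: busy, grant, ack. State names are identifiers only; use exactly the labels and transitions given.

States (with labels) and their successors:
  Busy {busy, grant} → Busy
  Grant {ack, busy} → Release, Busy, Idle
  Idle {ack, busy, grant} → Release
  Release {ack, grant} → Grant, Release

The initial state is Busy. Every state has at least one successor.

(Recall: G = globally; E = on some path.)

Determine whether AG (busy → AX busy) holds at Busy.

Satisfied

States satisfying busy → AX busy: {Busy, Release}.
States satisfying AG (busy → AX busy): {Busy}.
Every state reachable from Busy satisfies busy → AX busy.
Busy ∈ Sat(AG (busy → AX busy)).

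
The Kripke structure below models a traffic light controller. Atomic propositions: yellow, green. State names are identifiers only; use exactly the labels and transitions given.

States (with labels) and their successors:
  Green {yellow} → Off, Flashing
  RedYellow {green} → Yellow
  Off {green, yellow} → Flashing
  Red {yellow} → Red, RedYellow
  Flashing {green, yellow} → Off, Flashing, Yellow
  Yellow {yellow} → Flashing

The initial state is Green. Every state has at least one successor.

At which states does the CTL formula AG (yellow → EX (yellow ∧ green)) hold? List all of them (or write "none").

{Green, RedYellow, Off, Flashing, Yellow}

States satisfying yellow → EX (yellow ∧ green): {Green, RedYellow, Off, Flashing, Yellow}.
States satisfying AG (yellow → EX (yellow ∧ green)): {Green, RedYellow, Off, Flashing, Yellow}.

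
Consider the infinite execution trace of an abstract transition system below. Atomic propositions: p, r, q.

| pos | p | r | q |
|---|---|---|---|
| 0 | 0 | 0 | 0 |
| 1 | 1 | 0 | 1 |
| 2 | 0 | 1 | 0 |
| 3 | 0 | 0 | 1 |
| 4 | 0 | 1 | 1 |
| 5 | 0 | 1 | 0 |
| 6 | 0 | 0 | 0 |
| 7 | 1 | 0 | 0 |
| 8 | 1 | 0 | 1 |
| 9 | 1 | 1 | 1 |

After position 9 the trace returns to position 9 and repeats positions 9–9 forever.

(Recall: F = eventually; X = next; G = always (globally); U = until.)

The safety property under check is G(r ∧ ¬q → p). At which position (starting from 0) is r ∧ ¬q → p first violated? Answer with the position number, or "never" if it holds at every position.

2

Check r ∧ ¬q → p at each position in order: 0 ✓, 1 ✓.
At position 2 the labels are {r}, so r ∧ ¬q → p is false there. This is the first violation.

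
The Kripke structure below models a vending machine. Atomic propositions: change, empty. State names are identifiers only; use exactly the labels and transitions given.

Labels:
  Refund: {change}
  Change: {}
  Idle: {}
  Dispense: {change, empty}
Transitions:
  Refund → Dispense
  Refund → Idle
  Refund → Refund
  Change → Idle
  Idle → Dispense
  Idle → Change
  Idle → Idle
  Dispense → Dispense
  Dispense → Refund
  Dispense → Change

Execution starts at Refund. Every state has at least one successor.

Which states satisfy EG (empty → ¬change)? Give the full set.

{Refund, Change, Idle}

States satisfying empty → ¬change: {Refund, Change, Idle}.
States satisfying EG (empty → ¬change): {Refund, Change, Idle}.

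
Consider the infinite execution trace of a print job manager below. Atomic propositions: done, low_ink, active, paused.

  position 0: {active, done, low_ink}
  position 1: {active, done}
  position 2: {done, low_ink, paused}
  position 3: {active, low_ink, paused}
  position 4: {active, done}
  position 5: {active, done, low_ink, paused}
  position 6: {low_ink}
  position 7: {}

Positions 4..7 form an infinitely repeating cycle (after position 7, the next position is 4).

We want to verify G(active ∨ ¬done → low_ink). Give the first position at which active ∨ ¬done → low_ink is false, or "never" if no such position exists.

Check active ∨ ¬done → low_ink at each position in order: 0 ✓.
At position 1 the labels are {active, done}, so active ∨ ¬done → low_ink is false there. This is the first violation.

1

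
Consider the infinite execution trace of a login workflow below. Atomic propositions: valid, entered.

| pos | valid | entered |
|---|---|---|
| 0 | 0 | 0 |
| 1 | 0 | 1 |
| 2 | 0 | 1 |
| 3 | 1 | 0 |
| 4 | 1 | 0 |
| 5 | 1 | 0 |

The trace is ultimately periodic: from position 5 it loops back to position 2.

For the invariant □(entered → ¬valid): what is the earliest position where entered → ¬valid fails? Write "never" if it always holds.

never

entered → ¬valid holds at every position 0..5, and those are all the positions the trace ever visits, so the invariant □(entered → ¬valid) is never violated.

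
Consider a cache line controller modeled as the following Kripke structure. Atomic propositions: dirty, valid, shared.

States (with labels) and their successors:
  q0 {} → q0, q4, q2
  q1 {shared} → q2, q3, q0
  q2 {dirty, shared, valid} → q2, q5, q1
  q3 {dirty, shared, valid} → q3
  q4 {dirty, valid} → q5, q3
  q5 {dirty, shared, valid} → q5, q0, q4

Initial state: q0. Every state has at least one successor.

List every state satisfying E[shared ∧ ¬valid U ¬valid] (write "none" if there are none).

States satisfying shared ∧ ¬valid: {q1}.
States satisfying ¬valid: {q0, q1}.
States satisfying E[shared ∧ ¬valid U ¬valid]: {q0, q1}.

{q0, q1}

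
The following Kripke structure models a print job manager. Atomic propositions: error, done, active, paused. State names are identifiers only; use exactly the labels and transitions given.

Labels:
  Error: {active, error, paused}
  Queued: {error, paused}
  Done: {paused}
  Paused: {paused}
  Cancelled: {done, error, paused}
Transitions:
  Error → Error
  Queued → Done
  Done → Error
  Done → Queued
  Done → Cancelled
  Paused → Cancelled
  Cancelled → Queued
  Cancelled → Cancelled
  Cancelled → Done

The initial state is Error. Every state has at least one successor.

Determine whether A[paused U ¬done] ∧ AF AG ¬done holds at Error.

Holds

States satisfying paused: {Error, Queued, Done, Paused, Cancelled}.
States satisfying ¬done: {Error, Queued, Done, Paused}.
States satisfying A[paused U ¬done]: {Error, Queued, Done, Paused}.
States satisfying AG ¬done: {Error}.
States satisfying AF AG ¬done: {Error}.
States satisfying A[paused U ¬done] ∧ AF AG ¬done: {Error}.
Error ∈ Sat(A[paused U ¬done] ∧ AF AG ¬done).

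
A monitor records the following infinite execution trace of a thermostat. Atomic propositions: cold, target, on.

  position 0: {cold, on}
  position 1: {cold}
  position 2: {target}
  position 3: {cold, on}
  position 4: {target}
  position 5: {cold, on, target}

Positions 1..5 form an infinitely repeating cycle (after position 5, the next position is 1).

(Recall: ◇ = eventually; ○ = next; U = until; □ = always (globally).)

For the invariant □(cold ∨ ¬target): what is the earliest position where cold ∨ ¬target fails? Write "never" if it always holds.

Check cold ∨ ¬target at each position in order: 0 ✓, 1 ✓.
At position 2 the labels are {target}, so cold ∨ ¬target is false there. This is the first violation.

2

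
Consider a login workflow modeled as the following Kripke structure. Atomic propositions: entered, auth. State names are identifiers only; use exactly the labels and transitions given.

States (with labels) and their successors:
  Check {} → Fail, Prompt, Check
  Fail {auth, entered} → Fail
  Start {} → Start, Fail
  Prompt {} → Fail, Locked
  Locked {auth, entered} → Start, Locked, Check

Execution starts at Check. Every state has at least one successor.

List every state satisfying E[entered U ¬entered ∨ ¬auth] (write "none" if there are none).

{Check, Start, Prompt, Locked}

States satisfying entered: {Fail, Locked}.
States satisfying ¬entered ∨ ¬auth: {Check, Start, Prompt}.
States satisfying E[entered U ¬entered ∨ ¬auth]: {Check, Start, Prompt, Locked}.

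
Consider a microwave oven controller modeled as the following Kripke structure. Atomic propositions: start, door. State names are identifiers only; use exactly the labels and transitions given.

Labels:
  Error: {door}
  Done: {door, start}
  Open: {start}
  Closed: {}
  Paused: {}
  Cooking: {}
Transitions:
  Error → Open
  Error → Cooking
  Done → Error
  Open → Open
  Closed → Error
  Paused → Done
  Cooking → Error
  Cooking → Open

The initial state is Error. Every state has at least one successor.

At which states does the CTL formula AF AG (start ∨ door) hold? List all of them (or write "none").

States satisfying AG (start ∨ door): {Open}.
States satisfying AF AG (start ∨ door): {Open}.

{Open}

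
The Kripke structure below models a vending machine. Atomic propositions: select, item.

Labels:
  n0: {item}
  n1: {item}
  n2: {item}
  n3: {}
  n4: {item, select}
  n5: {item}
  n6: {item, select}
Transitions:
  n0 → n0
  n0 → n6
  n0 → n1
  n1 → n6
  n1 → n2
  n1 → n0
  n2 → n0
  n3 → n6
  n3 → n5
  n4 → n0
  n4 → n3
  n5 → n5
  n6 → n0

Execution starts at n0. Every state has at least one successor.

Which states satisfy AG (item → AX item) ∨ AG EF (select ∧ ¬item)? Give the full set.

States satisfying item → AX item: {n0, n1, n2, n3, n5, n6}.
States satisfying AG (item → AX item): {n0, n1, n2, n3, n5, n6}.
States satisfying EF (select ∧ ¬item): ∅.
States satisfying AG EF (select ∧ ¬item): ∅.
States satisfying AG (item → AX item) ∨ AG EF (select ∧ ¬item): {n0, n1, n2, n3, n5, n6}.

{n0, n1, n2, n3, n5, n6}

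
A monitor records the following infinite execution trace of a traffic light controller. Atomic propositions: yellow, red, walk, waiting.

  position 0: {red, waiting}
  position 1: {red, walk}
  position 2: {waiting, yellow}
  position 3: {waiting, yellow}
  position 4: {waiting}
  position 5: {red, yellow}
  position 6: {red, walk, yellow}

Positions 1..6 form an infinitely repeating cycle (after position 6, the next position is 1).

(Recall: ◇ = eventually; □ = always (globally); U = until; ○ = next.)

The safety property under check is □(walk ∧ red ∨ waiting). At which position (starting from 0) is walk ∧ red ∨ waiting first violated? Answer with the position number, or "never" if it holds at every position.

Check walk ∧ red ∨ waiting at each position in order: 0 ✓, 1 ✓, 2 ✓, 3 ✓, 4 ✓.
At position 5 the labels are {red, yellow}, so walk ∧ red ∨ waiting is false there. This is the first violation.

5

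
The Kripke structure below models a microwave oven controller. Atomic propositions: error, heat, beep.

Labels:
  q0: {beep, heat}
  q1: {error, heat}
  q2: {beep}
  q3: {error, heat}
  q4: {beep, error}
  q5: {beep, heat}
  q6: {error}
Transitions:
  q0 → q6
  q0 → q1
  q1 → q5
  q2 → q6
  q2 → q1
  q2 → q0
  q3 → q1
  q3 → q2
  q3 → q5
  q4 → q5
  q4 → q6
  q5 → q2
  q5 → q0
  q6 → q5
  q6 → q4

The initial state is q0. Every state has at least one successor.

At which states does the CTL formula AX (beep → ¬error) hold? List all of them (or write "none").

States satisfying beep → ¬error: {q0, q1, q2, q3, q5, q6}.
States satisfying AX (beep → ¬error): {q0, q1, q2, q3, q4, q5}.

{q0, q1, q2, q3, q4, q5}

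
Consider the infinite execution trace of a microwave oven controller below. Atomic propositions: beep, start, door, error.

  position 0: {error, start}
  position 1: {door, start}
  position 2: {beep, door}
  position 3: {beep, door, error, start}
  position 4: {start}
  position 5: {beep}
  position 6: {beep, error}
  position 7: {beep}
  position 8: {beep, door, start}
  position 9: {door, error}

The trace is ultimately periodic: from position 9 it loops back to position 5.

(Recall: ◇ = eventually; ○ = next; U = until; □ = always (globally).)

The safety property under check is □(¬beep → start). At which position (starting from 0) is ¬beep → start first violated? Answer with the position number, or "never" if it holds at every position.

9

Check ¬beep → start at each position in order: 0 ✓, 1 ✓, 2 ✓, 3 ✓, 4 ✓, 5 ✓, 6 ✓, 7 ✓, 8 ✓.
At position 9 the labels are {door, error}, so ¬beep → start is false there. This is the first violation.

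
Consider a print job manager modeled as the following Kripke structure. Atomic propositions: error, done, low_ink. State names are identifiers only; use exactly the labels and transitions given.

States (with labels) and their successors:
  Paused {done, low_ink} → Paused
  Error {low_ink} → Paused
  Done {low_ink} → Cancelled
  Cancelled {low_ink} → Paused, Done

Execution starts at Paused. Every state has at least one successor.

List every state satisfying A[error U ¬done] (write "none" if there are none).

{Error, Done, Cancelled}

States satisfying error: ∅.
States satisfying ¬done: {Error, Done, Cancelled}.
States satisfying A[error U ¬done]: {Error, Done, Cancelled}.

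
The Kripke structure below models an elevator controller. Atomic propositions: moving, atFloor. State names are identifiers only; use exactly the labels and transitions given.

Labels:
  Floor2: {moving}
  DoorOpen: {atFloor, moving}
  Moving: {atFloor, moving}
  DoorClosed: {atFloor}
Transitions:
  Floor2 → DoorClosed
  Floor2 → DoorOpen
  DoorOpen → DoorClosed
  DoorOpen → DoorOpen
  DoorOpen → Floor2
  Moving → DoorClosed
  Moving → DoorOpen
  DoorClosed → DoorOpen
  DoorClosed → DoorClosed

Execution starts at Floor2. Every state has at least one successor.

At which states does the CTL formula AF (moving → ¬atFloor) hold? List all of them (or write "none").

States satisfying moving → ¬atFloor: {Floor2, DoorClosed}.
States satisfying AF (moving → ¬atFloor): {Floor2, DoorClosed}.

{Floor2, DoorClosed}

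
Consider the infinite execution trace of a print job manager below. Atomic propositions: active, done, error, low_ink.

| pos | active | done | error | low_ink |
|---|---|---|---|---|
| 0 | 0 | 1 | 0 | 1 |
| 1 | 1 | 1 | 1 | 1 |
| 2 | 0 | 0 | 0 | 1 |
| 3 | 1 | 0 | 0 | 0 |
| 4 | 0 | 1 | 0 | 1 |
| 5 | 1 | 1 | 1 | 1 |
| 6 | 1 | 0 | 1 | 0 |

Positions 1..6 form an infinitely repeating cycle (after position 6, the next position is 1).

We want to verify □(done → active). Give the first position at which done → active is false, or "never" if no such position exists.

At position 0 the labels are {done, low_ink}, so done → active is false there. This is the first violation.

0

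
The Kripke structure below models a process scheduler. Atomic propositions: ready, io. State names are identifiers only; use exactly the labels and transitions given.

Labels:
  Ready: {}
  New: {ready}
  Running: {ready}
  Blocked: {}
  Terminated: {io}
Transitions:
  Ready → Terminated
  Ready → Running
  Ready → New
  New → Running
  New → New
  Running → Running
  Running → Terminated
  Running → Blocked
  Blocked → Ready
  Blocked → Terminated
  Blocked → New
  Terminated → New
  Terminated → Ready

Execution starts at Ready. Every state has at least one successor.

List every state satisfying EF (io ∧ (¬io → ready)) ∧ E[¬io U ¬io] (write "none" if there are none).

States satisfying io ∧ (¬io → ready): {Terminated}.
States satisfying EF (io ∧ (¬io → ready)): {Ready, New, Running, Blocked, Terminated}.
States satisfying ¬io: {Ready, New, Running, Blocked}.
States satisfying E[¬io U ¬io]: {Ready, New, Running, Blocked}.
States satisfying EF (io ∧ (¬io → ready)) ∧ E[¬io U ¬io]: {Ready, New, Running, Blocked}.

{Ready, New, Running, Blocked}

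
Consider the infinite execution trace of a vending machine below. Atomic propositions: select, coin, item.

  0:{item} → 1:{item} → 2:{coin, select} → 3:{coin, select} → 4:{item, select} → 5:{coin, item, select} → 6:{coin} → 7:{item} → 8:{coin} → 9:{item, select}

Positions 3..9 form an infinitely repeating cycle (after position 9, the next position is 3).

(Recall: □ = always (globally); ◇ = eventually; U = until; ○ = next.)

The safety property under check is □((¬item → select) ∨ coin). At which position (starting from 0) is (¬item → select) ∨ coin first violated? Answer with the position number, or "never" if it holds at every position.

(¬item → select) ∨ coin holds at every position 0..9, and those are all the positions the trace ever visits, so the invariant □((¬item → select) ∨ coin) is never violated.

never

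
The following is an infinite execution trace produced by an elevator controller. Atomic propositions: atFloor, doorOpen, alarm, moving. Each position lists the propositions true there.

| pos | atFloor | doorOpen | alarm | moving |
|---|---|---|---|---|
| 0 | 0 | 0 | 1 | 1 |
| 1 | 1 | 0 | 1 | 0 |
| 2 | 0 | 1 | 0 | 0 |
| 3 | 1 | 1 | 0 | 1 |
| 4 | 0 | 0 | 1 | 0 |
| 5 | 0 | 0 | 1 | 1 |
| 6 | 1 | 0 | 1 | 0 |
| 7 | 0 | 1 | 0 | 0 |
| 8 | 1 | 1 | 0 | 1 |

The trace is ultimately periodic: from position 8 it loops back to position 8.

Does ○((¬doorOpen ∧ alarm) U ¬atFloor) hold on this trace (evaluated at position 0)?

The position after 0 is 1; (¬doorOpen ∧ alarm) U ¬atFloor is true there.

Holds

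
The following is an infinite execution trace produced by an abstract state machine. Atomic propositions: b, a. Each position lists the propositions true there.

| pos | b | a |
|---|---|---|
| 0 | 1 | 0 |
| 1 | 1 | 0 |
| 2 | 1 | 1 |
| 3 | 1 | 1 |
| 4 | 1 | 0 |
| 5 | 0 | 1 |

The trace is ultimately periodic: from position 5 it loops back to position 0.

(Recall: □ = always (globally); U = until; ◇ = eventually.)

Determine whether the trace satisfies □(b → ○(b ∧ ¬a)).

b → ○(b ∧ ¬a) must hold at every position from 0 onward. It fails at position 1, so □(b → ○(b ∧ ¬a)) is false.
Positions where b holds: 0, 1, 2, 3, 4.
Check ○(b ∧ ¬a) at each: 0→ok, 1→fails, 2→fails, 3→ok, 4→fails.

No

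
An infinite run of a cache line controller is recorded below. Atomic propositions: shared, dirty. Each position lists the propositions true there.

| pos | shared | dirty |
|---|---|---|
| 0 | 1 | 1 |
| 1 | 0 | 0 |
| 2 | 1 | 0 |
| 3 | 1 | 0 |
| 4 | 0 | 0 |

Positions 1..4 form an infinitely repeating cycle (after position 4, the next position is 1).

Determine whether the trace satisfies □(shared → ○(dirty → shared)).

shared → ○(dirty → shared) holds at every position 0..4, and those are all positions ever visited, so □(shared → ○(dirty → shared)) holds.
Positions where shared holds: 0, 2, 3.
Check ○(dirty → shared) at each: 0→ok, 2→ok, 3→ok.

Satisfied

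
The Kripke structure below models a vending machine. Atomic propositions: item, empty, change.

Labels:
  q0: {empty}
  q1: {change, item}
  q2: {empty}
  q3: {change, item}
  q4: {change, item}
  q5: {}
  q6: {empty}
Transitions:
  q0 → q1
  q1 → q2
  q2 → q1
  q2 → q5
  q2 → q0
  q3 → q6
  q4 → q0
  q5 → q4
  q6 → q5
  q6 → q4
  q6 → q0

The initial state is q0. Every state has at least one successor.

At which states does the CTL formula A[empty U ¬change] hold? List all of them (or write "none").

States satisfying empty: {q0, q2, q6}.
States satisfying ¬change: {q0, q2, q5, q6}.
States satisfying A[empty U ¬change]: {q0, q2, q5, q6}.

{q0, q2, q5, q6}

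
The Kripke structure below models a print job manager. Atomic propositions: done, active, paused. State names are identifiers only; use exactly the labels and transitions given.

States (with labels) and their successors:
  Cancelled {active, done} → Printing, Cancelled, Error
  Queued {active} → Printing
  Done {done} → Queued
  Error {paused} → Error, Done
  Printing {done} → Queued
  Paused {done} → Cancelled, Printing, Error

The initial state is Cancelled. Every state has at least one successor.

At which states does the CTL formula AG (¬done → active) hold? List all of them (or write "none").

States satisfying ¬done → active: {Cancelled, Queued, Done, Printing, Paused}.
States satisfying AG (¬done → active): {Queued, Done, Printing}.

{Queued, Done, Printing}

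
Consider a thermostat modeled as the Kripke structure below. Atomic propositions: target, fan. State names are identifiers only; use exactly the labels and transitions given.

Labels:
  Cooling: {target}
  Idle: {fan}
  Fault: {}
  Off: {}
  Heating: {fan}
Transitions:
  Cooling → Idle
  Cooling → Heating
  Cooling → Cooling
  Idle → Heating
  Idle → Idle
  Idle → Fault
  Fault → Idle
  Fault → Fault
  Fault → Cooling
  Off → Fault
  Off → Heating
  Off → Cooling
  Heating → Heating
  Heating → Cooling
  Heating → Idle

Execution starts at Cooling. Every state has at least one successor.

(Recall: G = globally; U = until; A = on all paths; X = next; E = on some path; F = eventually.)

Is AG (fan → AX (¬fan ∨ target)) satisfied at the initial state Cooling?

States satisfying fan → AX (¬fan ∨ target): {Cooling, Fault, Off}.
States satisfying AG (fan → AX (¬fan ∨ target)): ∅.
Heating is reachable from Cooling and violates fan → AX (¬fan ∨ target), so AG fails at Cooling.
Cooling ∉ Sat(AG (fan → AX (¬fan ∨ target))).

Violated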